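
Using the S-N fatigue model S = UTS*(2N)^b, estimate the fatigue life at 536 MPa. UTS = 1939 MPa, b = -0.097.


N = 0.5 * (S/UTS)^(1/b) = 0.5 * (536/1939)^(1/-0.097) = 285630.9443 cycles

285630.9443 cycles


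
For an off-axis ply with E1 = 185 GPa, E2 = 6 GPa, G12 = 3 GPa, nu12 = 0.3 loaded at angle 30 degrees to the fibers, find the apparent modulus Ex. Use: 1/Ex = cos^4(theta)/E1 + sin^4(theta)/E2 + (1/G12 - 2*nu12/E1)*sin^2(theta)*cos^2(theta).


cos^4(30) = 0.5625, sin^4(30) = 0.0625, sin^2(30)*cos^2(30) = 0.1875
1/G12 - 2*nu12/E1 = 1/3 - 2*0.3/185 = 0.33009 GPa^-1
1/Ex = 0.5625/185 + 0.0625/6 + 0.33009*0.1875 = 0.0753491 GPa^-1
Ex = 13.27 GPa

13.27 GPa


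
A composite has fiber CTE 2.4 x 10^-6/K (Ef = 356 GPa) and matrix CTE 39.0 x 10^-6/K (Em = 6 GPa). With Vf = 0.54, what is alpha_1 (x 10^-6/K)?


E1 = Ef*Vf + Em*(1-Vf) = 195.0
alpha_1 = (alpha_f*Ef*Vf + alpha_m*Em*(1-Vf))/E1 = 2.92 x 10^-6/K

2.92 x 10^-6/K


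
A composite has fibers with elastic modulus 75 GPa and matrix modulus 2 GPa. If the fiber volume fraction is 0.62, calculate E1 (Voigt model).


E1 = Ef*Vf + Em*(1-Vf) = 75*0.62 + 2*0.38 = 47.26 GPa

47.26 GPa


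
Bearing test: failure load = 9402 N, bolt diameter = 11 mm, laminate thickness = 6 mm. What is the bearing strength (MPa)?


sigma_br = F/(d*h) = 9402/(11*6) = 142.5 MPa

142.5 MPa


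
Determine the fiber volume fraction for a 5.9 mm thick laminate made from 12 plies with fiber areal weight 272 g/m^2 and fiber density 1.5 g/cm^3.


Vf = n * FAW / (rho_f * h * 1000) = 12 * 272 / (1.5 * 5.9 * 1000) = 0.3688

0.3688


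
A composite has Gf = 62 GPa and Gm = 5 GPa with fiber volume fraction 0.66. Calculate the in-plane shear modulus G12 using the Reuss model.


1/G12 = Vf/Gf + (1-Vf)/Gm = 0.66/62 + 0.34/5
G12 = 12.72 GPa

12.72 GPa


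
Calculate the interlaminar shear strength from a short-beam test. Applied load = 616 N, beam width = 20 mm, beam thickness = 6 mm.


ILSS = 3F/(4bh) = 3*616/(4*20*6) = 3.85 MPa

3.85 MPa


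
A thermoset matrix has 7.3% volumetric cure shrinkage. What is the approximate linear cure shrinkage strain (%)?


Linear shrinkage ≈ vol_shrink/3 = 7.3/3 = 2.433%

2.433%


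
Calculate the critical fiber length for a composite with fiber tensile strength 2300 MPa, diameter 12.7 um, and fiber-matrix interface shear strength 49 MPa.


Lc = sigma_f * d / (2 * tau_i) = 2300 * 12.7 / (2 * 49) = 298.1 um

298.1 um


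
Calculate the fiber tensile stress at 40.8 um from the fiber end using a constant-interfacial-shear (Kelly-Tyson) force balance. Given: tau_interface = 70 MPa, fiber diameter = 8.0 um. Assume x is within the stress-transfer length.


Force balance: sigma_f * (pi*d^2/4) = tau * (pi*d) * x  ->  sigma_f = 4 * tau * x / d
sigma_f = 4 * 70 * 40.8 / 8.0 = 1428.0 MPa

1428.0 MPa


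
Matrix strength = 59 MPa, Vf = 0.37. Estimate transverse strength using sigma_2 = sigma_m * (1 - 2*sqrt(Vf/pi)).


factor = 1 - 2*sqrt(0.37/pi) = 0.3136
sigma_2 = 59 * 0.3136 = 18.5 MPa

18.5 MPa


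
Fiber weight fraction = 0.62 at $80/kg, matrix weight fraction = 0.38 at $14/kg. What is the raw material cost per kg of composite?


Cost = cost_f*Wf + cost_m*Wm = 80*0.62 + 14*0.38 = $54.92/kg

$54.92/kg


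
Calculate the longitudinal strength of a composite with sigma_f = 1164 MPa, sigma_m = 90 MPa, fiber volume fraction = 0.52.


sigma_1 = sigma_f*Vf + sigma_m*(1-Vf) = 1164*0.52 + 90*0.48 = 648.5 MPa

648.5 MPa


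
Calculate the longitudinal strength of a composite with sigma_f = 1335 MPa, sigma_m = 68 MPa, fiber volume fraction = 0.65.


sigma_1 = sigma_f*Vf + sigma_m*(1-Vf) = 1335*0.65 + 68*0.35 = 891.6 MPa

891.6 MPa


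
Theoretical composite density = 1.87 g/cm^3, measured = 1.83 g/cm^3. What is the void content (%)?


Void% = (rho_theo - rho_actual)/rho_theo * 100 = (1.87 - 1.83)/1.87 * 100 = 2.14%

2.14%


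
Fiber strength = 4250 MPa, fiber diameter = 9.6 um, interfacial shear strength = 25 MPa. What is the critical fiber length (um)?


Lc = sigma_f * d / (2 * tau_i) = 4250 * 9.6 / (2 * 25) = 816.0 um

816.0 um


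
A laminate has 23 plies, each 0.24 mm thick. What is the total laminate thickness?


h = n * t_ply = 23 * 0.24 = 5.52 mm

5.52 mm


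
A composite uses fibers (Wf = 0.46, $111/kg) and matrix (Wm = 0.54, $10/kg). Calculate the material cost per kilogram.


Cost = cost_f*Wf + cost_m*Wm = 111*0.46 + 10*0.54 = $56.46/kg

$56.46/kg


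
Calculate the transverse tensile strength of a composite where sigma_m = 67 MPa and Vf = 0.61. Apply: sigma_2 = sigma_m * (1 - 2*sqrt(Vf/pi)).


factor = 1 - 2*sqrt(0.61/pi) = 0.1187
sigma_2 = 67 * 0.1187 = 7.95 MPa

7.95 MPa


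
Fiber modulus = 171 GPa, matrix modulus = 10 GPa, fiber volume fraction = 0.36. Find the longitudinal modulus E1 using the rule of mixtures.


E1 = Ef*Vf + Em*(1-Vf) = 171*0.36 + 10*0.64 = 67.96 GPa

67.96 GPa


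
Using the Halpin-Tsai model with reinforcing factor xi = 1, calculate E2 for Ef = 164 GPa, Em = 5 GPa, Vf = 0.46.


eta = (Ef/Em - 1)/(Ef/Em + xi) = (32.8 - 1)/(32.8 + 1) = 0.9408
E2 = Em*(1+xi*eta*Vf)/(1-eta*Vf) = 12.63 GPa

12.63 GPa


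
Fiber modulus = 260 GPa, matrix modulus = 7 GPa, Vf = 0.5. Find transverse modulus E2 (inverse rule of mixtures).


1/E2 = Vf/Ef + (1-Vf)/Em = 0.5/260 + 0.5/7
E2 = 13.63 GPa

13.63 GPa


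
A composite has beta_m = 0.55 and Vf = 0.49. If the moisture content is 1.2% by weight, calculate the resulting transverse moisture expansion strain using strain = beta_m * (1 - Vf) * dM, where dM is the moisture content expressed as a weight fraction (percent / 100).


dM = 1.2/100 = 0.012
strain = beta_m * (1-Vf) * dM = 0.55 * 0.51 * 0.012 = 0.003366

0.003366


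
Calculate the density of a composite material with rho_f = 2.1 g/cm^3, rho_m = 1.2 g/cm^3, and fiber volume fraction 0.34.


rho_c = rho_f*Vf + rho_m*(1-Vf) = 2.1*0.34 + 1.2*0.66 = 1.506 g/cm^3

1.506 g/cm^3


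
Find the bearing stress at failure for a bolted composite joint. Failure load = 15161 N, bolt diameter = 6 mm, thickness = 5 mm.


sigma_br = F/(d*h) = 15161/(6*5) = 505.4 MPa

505.4 MPa


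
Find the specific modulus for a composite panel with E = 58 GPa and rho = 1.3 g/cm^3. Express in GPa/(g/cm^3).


Specific stiffness = E/rho = 58/1.3 = 44.6 GPa/(g/cm^3)

44.6 GPa/(g/cm^3)


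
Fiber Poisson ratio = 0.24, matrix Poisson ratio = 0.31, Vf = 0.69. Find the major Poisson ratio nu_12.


nu_12 = nu_f*Vf + nu_m*(1-Vf) = 0.24*0.69 + 0.31*0.31 = 0.2617

0.2617


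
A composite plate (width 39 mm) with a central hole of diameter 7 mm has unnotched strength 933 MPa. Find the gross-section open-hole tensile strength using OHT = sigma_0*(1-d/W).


OHT = sigma_0*(1-d/W) = 933*(1-7/39) = 765.5 MPa

765.5 MPa


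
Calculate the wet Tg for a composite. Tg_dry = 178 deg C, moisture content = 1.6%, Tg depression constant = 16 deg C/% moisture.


Tg_wet = Tg_dry - k*moisture = 178 - 16*1.6 = 152.4 deg C

152.4 deg C


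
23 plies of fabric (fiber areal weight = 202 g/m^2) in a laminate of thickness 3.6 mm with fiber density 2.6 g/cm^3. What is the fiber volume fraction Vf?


Vf = n * FAW / (rho_f * h * 1000) = 23 * 202 / (2.6 * 3.6 * 1000) = 0.4964

0.4964


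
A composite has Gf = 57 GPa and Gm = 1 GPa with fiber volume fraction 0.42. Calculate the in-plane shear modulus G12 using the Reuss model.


1/G12 = Vf/Gf + (1-Vf)/Gm = 0.42/57 + 0.58/1
G12 = 1.7 GPa

1.7 GPa


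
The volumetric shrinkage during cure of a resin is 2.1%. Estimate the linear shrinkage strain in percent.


Linear shrinkage ≈ vol_shrink/3 = 2.1/3 = 0.7%

0.7%


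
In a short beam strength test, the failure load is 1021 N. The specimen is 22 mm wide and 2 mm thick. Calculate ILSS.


ILSS = 3F/(4bh) = 3*1021/(4*22*2) = 17.4 MPa

17.4 MPa


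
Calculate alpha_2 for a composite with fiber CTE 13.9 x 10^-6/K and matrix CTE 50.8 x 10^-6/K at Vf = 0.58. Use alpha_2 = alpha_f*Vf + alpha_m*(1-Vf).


alpha_2 = alpha_f*Vf + alpha_m*(1-Vf) = 13.9*0.58 + 50.8*0.42 = 29.4 x 10^-6/K

29.4 x 10^-6/K


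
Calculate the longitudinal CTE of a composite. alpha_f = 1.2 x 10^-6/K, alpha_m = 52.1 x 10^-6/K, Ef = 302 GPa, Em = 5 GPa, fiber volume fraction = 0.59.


E1 = Ef*Vf + Em*(1-Vf) = 180.23
alpha_1 = (alpha_f*Ef*Vf + alpha_m*Em*(1-Vf))/E1 = 1.78 x 10^-6/K

1.78 x 10^-6/K


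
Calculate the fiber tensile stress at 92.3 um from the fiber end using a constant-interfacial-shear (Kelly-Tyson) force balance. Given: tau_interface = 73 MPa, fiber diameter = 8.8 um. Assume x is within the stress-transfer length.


Force balance: sigma_f * (pi*d^2/4) = tau * (pi*d) * x  ->  sigma_f = 4 * tau * x / d
sigma_f = 4 * 73 * 92.3 / 8.8 = 3062.7 MPa

3062.7 MPa


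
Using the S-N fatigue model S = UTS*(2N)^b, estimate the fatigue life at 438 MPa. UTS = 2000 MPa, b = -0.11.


N = 0.5 * (S/UTS)^(1/b) = 0.5 * (438/2000)^(1/-0.11) = 495373.3020 cycles

495373.3020 cycles


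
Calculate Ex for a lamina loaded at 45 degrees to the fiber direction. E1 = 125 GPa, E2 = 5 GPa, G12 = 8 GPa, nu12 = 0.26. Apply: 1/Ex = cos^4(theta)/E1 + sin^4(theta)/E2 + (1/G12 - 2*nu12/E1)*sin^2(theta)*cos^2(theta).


cos^4(45) = 0.25, sin^4(45) = 0.25, sin^2(45)*cos^2(45) = 0.25
1/G12 - 2*nu12/E1 = 1/8 - 2*0.26/125 = 0.12084 GPa^-1
1/Ex = 0.25/125 + 0.25/5 + 0.12084*0.25 = 0.08221 GPa^-1
Ex = 12.16 GPa

12.16 GPa


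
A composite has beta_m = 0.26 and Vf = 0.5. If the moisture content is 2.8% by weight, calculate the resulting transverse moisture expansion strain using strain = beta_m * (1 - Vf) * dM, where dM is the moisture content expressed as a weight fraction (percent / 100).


dM = 2.8/100 = 0.028
strain = beta_m * (1-Vf) * dM = 0.26 * 0.5 * 0.028 = 0.00364

0.00364


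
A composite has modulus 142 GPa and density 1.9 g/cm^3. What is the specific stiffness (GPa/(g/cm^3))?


Specific stiffness = E/rho = 142/1.9 = 74.7 GPa/(g/cm^3)

74.7 GPa/(g/cm^3)


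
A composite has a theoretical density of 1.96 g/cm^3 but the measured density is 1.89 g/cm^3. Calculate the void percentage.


Void% = (rho_theo - rho_actual)/rho_theo * 100 = (1.96 - 1.89)/1.96 * 100 = 3.57%

3.57%


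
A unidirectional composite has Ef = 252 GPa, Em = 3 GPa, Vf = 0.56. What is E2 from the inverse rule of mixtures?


1/E2 = Vf/Ef + (1-Vf)/Em = 0.56/252 + 0.44/3
E2 = 6.72 GPa

6.72 GPa


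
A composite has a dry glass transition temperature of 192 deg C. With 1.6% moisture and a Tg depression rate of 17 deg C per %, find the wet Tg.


Tg_wet = Tg_dry - k*moisture = 192 - 17*1.6 = 164.8 deg C

164.8 deg C


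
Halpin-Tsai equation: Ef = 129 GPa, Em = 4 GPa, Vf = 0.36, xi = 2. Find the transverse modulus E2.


eta = (Ef/Em - 1)/(Ef/Em + xi) = (32.25 - 1)/(32.25 + 2) = 0.9124
E2 = Em*(1+xi*eta*Vf)/(1-eta*Vf) = 9.87 GPa

9.87 GPa


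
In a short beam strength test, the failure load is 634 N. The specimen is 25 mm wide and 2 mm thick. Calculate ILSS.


ILSS = 3F/(4bh) = 3*634/(4*25*2) = 9.51 MPa

9.51 MPa


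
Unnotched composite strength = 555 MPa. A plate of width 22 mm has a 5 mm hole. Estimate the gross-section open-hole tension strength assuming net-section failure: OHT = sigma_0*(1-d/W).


OHT = sigma_0*(1-d/W) = 555*(1-5/22) = 428.9 MPa

428.9 MPa


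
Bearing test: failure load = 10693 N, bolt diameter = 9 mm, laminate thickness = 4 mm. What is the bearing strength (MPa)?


sigma_br = F/(d*h) = 10693/(9*4) = 297.0 MPa

297.0 MPa


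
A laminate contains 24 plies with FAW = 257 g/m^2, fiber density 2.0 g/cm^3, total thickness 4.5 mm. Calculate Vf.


Vf = n * FAW / (rho_f * h * 1000) = 24 * 257 / (2.0 * 4.5 * 1000) = 0.6853

0.6853


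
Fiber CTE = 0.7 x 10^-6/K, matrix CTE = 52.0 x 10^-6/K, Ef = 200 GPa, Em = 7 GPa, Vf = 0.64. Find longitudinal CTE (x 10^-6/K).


E1 = Ef*Vf + Em*(1-Vf) = 130.52
alpha_1 = (alpha_f*Ef*Vf + alpha_m*Em*(1-Vf))/E1 = 1.69 x 10^-6/K

1.69 x 10^-6/K


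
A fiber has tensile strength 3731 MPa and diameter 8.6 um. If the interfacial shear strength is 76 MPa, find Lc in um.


Lc = sigma_f * d / (2 * tau_i) = 3731 * 8.6 / (2 * 76) = 211.1 um

211.1 um


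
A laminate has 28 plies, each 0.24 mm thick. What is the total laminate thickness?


h = n * t_ply = 28 * 0.24 = 6.72 mm

6.72 mm


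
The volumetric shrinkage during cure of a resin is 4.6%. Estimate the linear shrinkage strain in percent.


Linear shrinkage ≈ vol_shrink/3 = 4.6/3 = 1.533%

1.533%


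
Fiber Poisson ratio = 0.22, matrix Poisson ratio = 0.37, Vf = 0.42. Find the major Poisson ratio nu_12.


nu_12 = nu_f*Vf + nu_m*(1-Vf) = 0.22*0.42 + 0.37*0.58 = 0.307

0.307


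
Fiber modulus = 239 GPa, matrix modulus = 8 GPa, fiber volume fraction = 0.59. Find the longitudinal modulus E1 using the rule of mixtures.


E1 = Ef*Vf + Em*(1-Vf) = 239*0.59 + 8*0.41 = 144.29 GPa

144.29 GPa


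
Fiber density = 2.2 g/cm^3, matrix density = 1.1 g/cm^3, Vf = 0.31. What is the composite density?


rho_c = rho_f*Vf + rho_m*(1-Vf) = 2.2*0.31 + 1.1*0.69 = 1.441 g/cm^3

1.441 g/cm^3


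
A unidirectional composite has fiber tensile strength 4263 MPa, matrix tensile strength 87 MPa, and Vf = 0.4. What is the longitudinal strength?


sigma_1 = sigma_f*Vf + sigma_m*(1-Vf) = 4263*0.4 + 87*0.6 = 1757.4 MPa

1757.4 MPa


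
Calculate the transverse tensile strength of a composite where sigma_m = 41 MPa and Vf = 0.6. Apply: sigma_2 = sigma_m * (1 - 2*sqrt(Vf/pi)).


factor = 1 - 2*sqrt(0.6/pi) = 0.126
sigma_2 = 41 * 0.126 = 5.16 MPa

5.16 MPa


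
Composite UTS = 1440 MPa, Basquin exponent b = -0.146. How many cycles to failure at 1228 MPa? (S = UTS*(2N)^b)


N = 0.5 * (S/UTS)^(1/b) = 0.5 * (1228/1440)^(1/-0.146) = 1.4883 cycles

1.4883 cycles


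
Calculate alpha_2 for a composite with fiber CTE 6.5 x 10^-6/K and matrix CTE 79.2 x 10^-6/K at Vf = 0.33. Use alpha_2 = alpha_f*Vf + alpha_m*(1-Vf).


alpha_2 = alpha_f*Vf + alpha_m*(1-Vf) = 6.5*0.33 + 79.2*0.67 = 55.2 x 10^-6/K

55.2 x 10^-6/K


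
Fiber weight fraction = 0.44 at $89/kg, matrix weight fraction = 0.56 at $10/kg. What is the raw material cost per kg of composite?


Cost = cost_f*Wf + cost_m*Wm = 89*0.44 + 10*0.56 = $44.76/kg

$44.76/kg


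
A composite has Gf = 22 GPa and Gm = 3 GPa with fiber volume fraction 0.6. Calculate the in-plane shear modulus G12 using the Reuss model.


1/G12 = Vf/Gf + (1-Vf)/Gm = 0.6/22 + 0.4/3
G12 = 6.23 GPa

6.23 GPa


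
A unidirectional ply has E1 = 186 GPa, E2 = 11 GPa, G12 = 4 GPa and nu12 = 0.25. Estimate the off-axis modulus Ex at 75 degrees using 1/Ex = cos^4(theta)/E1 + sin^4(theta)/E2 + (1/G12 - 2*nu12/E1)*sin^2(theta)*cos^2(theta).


cos^4(75) = 0.004487, sin^4(75) = 0.870513, sin^2(75)*cos^2(75) = 0.0625
1/G12 - 2*nu12/E1 = 1/4 - 2*0.25/186 = 0.247312 GPa^-1
1/Ex = 0.004487/186 + 0.870513/11 + 0.247312*0.0625 = 0.0946186 GPa^-1
Ex = 10.57 GPa

10.57 GPa


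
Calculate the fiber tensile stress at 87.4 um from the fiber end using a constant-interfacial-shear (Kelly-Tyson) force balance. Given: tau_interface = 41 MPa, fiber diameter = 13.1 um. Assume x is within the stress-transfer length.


Force balance: sigma_f * (pi*d^2/4) = tau * (pi*d) * x  ->  sigma_f = 4 * tau * x / d
sigma_f = 4 * 41 * 87.4 / 13.1 = 1094.2 MPa

1094.2 MPa


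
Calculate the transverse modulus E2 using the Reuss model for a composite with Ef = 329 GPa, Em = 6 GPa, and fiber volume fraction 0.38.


1/E2 = Vf/Ef + (1-Vf)/Em = 0.38/329 + 0.62/6
E2 = 9.57 GPa

9.57 GPa


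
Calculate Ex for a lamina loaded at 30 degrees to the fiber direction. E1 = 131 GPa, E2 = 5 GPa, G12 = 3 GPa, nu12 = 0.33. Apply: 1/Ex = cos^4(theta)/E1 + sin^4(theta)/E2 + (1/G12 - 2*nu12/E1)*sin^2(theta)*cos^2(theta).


cos^4(30) = 0.5625, sin^4(30) = 0.0625, sin^2(30)*cos^2(30) = 0.1875
1/G12 - 2*nu12/E1 = 1/3 - 2*0.33/131 = 0.328295 GPa^-1
1/Ex = 0.5625/131 + 0.0625/5 + 0.328295*0.1875 = 0.0783492 GPa^-1
Ex = 12.76 GPa

12.76 GPa


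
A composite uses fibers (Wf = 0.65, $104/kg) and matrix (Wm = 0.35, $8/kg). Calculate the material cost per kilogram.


Cost = cost_f*Wf + cost_m*Wm = 104*0.65 + 8*0.35 = $70.4/kg

$70.4/kg


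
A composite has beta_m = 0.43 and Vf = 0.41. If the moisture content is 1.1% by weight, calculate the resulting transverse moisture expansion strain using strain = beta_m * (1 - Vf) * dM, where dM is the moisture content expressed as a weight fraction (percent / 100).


dM = 1.1/100 = 0.011
strain = beta_m * (1-Vf) * dM = 0.43 * 0.59 * 0.011 = 0.0027907

0.0027907


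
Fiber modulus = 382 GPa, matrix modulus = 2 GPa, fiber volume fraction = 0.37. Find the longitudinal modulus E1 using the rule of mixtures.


E1 = Ef*Vf + Em*(1-Vf) = 382*0.37 + 2*0.63 = 142.6 GPa

142.6 GPa


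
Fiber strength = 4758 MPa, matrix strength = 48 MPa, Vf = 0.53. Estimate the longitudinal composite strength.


sigma_1 = sigma_f*Vf + sigma_m*(1-Vf) = 4758*0.53 + 48*0.47 = 2544.3 MPa

2544.3 MPa


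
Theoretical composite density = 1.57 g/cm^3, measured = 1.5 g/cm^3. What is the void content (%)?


Void% = (rho_theo - rho_actual)/rho_theo * 100 = (1.57 - 1.5)/1.57 * 100 = 4.46%

4.46%


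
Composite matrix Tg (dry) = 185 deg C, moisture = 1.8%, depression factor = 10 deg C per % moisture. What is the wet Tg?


Tg_wet = Tg_dry - k*moisture = 185 - 10*1.8 = 167.0 deg C

167.0 deg C


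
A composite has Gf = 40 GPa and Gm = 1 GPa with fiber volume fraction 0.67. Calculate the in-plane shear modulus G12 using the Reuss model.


1/G12 = Vf/Gf + (1-Vf)/Gm = 0.67/40 + 0.33/1
G12 = 2.88 GPa

2.88 GPa


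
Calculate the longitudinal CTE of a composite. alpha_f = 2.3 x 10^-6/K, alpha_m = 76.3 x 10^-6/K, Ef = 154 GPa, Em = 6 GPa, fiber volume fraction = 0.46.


E1 = Ef*Vf + Em*(1-Vf) = 74.08
alpha_1 = (alpha_f*Ef*Vf + alpha_m*Em*(1-Vf))/E1 = 5.54 x 10^-6/K

5.54 x 10^-6/K


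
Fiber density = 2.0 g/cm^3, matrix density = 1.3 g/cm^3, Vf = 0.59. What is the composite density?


rho_c = rho_f*Vf + rho_m*(1-Vf) = 2.0*0.59 + 1.3*0.41 = 1.713 g/cm^3

1.713 g/cm^3


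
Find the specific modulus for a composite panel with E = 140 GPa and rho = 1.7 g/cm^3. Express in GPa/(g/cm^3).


Specific stiffness = E/rho = 140/1.7 = 82.4 GPa/(g/cm^3)

82.4 GPa/(g/cm^3)


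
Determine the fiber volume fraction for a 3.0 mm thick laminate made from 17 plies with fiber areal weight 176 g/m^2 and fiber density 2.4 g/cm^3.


Vf = n * FAW / (rho_f * h * 1000) = 17 * 176 / (2.4 * 3.0 * 1000) = 0.4156

0.4156


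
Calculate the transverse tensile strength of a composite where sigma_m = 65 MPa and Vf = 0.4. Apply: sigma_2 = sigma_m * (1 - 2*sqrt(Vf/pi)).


factor = 1 - 2*sqrt(0.4/pi) = 0.2864
sigma_2 = 65 * 0.2864 = 18.61 MPa

18.61 MPa


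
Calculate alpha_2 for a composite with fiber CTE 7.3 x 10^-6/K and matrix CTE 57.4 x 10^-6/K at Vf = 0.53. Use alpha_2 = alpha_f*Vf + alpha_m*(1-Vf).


alpha_2 = alpha_f*Vf + alpha_m*(1-Vf) = 7.3*0.53 + 57.4*0.47 = 30.8 x 10^-6/K

30.8 x 10^-6/K


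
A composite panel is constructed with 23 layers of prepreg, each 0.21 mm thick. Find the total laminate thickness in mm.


h = n * t_ply = 23 * 0.21 = 4.83 mm

4.83 mm


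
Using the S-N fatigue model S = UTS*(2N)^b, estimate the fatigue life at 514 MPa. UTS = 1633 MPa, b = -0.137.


N = 0.5 * (S/UTS)^(1/b) = 0.5 * (514/1633)^(1/-0.137) = 2308.7236 cycles

2308.7236 cycles


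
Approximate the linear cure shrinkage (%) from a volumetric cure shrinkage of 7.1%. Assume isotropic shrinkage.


Linear shrinkage ≈ vol_shrink/3 = 7.1/3 = 2.367%

2.367%


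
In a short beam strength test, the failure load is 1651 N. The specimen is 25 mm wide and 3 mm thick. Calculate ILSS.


ILSS = 3F/(4bh) = 3*1651/(4*25*3) = 16.51 MPa

16.51 MPa


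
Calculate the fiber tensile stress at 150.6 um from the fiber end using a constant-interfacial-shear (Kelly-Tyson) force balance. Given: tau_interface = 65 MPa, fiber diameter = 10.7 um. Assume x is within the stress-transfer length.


Force balance: sigma_f * (pi*d^2/4) = tau * (pi*d) * x  ->  sigma_f = 4 * tau * x / d
sigma_f = 4 * 65 * 150.6 / 10.7 = 3659.4 MPa

3659.4 MPa


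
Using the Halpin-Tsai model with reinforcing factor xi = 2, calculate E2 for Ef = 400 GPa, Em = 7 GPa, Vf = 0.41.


eta = (Ef/Em - 1)/(Ef/Em + xi) = (57.1429 - 1)/(57.1429 + 2) = 0.9493
E2 = Em*(1+xi*eta*Vf)/(1-eta*Vf) = 20.38 GPa

20.38 GPa


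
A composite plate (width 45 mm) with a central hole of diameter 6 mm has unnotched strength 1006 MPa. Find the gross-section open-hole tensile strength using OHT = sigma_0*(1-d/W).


OHT = sigma_0*(1-d/W) = 1006*(1-6/45) = 871.9 MPa

871.9 MPa


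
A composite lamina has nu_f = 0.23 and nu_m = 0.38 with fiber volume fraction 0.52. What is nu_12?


nu_12 = nu_f*Vf + nu_m*(1-Vf) = 0.23*0.52 + 0.38*0.48 = 0.302

0.302


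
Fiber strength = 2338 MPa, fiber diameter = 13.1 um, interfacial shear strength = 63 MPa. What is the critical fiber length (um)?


Lc = sigma_f * d / (2 * tau_i) = 2338 * 13.1 / (2 * 63) = 243.1 um

243.1 um


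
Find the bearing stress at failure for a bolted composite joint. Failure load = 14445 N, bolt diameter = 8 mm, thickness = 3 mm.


sigma_br = F/(d*h) = 14445/(8*3) = 601.9 MPa

601.9 MPa


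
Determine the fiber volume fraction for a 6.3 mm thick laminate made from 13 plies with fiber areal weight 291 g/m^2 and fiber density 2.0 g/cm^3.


Vf = n * FAW / (rho_f * h * 1000) = 13 * 291 / (2.0 * 6.3 * 1000) = 0.3002

0.3002


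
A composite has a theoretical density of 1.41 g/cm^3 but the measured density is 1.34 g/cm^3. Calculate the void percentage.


Void% = (rho_theo - rho_actual)/rho_theo * 100 = (1.41 - 1.34)/1.41 * 100 = 4.96%

4.96%


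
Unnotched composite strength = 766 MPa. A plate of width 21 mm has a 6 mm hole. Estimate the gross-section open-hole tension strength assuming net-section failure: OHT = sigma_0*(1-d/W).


OHT = sigma_0*(1-d/W) = 766*(1-6/21) = 547.1 MPa

547.1 MPa


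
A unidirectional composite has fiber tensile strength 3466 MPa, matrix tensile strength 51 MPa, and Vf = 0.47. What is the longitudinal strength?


sigma_1 = sigma_f*Vf + sigma_m*(1-Vf) = 3466*0.47 + 51*0.53 = 1656.1 MPa

1656.1 MPa


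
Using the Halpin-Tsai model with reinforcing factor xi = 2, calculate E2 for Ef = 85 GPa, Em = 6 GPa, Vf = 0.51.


eta = (Ef/Em - 1)/(Ef/Em + xi) = (14.1667 - 1)/(14.1667 + 2) = 0.8144
E2 = Em*(1+xi*eta*Vf)/(1-eta*Vf) = 18.79 GPa

18.79 GPa


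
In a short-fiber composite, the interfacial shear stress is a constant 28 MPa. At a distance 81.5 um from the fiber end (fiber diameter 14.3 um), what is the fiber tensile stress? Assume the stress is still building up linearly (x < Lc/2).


Force balance: sigma_f * (pi*d^2/4) = tau * (pi*d) * x  ->  sigma_f = 4 * tau * x / d
sigma_f = 4 * 28 * 81.5 / 14.3 = 638.3 MPa

638.3 MPa


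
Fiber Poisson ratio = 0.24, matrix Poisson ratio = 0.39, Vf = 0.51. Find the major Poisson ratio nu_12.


nu_12 = nu_f*Vf + nu_m*(1-Vf) = 0.24*0.51 + 0.39*0.49 = 0.3135

0.3135


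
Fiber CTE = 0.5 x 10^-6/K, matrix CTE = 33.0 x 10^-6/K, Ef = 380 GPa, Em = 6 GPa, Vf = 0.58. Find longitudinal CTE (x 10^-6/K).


E1 = Ef*Vf + Em*(1-Vf) = 222.92
alpha_1 = (alpha_f*Ef*Vf + alpha_m*Em*(1-Vf))/E1 = 0.87 x 10^-6/K

0.87 x 10^-6/K


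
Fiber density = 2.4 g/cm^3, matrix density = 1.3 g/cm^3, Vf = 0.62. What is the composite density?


rho_c = rho_f*Vf + rho_m*(1-Vf) = 2.4*0.62 + 1.3*0.38 = 1.982 g/cm^3

1.982 g/cm^3


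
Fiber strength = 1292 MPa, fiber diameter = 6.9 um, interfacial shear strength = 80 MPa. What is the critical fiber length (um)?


Lc = sigma_f * d / (2 * tau_i) = 1292 * 6.9 / (2 * 80) = 55.7 um

55.7 um


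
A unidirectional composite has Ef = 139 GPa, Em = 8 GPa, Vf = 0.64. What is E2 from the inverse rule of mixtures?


1/E2 = Vf/Ef + (1-Vf)/Em = 0.64/139 + 0.36/8
E2 = 20.16 GPa

20.16 GPa


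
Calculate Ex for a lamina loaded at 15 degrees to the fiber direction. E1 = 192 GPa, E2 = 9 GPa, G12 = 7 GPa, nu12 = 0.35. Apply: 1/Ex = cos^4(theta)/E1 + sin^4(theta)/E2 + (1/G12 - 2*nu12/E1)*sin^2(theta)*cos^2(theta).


cos^4(15) = 0.870513, sin^4(15) = 0.004487, sin^2(15)*cos^2(15) = 0.0625
1/G12 - 2*nu12/E1 = 1/7 - 2*0.35/192 = 0.139211 GPa^-1
1/Ex = 0.870513/192 + 0.004487/9 + 0.139211*0.0625 = 0.0137332 GPa^-1
Ex = 72.82 GPa

72.82 GPa


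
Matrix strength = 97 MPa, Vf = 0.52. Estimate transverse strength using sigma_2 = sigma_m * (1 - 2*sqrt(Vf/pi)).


factor = 1 - 2*sqrt(0.52/pi) = 0.1863
sigma_2 = 97 * 0.1863 = 18.07 MPa

18.07 MPa


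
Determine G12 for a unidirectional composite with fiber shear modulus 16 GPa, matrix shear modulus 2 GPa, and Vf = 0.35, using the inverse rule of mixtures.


1/G12 = Vf/Gf + (1-Vf)/Gm = 0.35/16 + 0.65/2
G12 = 2.88 GPa

2.88 GPa


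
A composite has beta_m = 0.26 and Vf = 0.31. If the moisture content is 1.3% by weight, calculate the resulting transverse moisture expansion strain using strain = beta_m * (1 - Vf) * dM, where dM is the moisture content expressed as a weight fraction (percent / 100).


dM = 1.3/100 = 0.013
strain = beta_m * (1-Vf) * dM = 0.26 * 0.69 * 0.013 = 0.0023322

0.0023322


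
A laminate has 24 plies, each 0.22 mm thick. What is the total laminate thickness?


h = n * t_ply = 24 * 0.22 = 5.28 mm

5.28 mm


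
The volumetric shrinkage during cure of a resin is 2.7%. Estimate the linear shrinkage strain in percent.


Linear shrinkage ≈ vol_shrink/3 = 2.7/3 = 0.9%

0.9%


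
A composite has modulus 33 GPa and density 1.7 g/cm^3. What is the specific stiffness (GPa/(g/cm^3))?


Specific stiffness = E/rho = 33/1.7 = 19.4 GPa/(g/cm^3)

19.4 GPa/(g/cm^3)


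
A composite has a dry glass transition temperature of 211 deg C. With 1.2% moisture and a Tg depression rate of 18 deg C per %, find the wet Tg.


Tg_wet = Tg_dry - k*moisture = 211 - 18*1.2 = 189.4 deg C

189.4 deg C


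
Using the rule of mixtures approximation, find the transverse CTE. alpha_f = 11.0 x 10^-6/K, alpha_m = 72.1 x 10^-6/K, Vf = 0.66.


alpha_2 = alpha_f*Vf + alpha_m*(1-Vf) = 11.0*0.66 + 72.1*0.34 = 31.8 x 10^-6/K

31.8 x 10^-6/K


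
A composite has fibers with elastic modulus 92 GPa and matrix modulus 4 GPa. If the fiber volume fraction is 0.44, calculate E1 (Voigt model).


E1 = Ef*Vf + Em*(1-Vf) = 92*0.44 + 4*0.56 = 42.72 GPa

42.72 GPa


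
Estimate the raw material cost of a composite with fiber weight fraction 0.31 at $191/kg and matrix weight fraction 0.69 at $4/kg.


Cost = cost_f*Wf + cost_m*Wm = 191*0.31 + 4*0.69 = $61.97/kg

$61.97/kg


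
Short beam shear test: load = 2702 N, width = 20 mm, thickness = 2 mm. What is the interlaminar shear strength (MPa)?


ILSS = 3F/(4bh) = 3*2702/(4*20*2) = 50.66 MPa

50.66 MPa


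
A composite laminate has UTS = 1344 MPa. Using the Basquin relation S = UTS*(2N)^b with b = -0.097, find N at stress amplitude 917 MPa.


N = 0.5 * (S/UTS)^(1/b) = 0.5 * (917/1344)^(1/-0.097) = 25.7406 cycles

25.7406 cycles


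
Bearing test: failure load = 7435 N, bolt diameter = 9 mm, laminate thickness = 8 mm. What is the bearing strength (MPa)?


sigma_br = F/(d*h) = 7435/(9*8) = 103.3 MPa

103.3 MPa


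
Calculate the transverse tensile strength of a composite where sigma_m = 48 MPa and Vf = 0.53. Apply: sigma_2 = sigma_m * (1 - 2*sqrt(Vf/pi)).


factor = 1 - 2*sqrt(0.53/pi) = 0.1785
sigma_2 = 48 * 0.1785 = 8.57 MPa

8.57 MPa


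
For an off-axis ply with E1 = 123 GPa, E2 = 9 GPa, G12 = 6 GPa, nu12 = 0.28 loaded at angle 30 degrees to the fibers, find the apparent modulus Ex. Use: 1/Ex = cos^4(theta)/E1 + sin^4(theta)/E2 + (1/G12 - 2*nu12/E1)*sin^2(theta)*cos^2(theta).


cos^4(30) = 0.5625, sin^4(30) = 0.0625, sin^2(30)*cos^2(30) = 0.1875
1/G12 - 2*nu12/E1 = 1/6 - 2*0.28/123 = 0.162114 GPa^-1
1/Ex = 0.5625/123 + 0.0625/9 + 0.162114*0.1875 = 0.041914 GPa^-1
Ex = 23.86 GPa

23.86 GPa


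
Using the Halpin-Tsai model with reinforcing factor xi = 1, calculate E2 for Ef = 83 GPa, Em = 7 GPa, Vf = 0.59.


eta = (Ef/Em - 1)/(Ef/Em + xi) = (11.8571 - 1)/(11.8571 + 1) = 0.8444
E2 = Em*(1+xi*eta*Vf)/(1-eta*Vf) = 20.9 GPa

20.9 GPa


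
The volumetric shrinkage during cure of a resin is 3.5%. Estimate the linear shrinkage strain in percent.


Linear shrinkage ≈ vol_shrink/3 = 3.5/3 = 1.167%

1.167%


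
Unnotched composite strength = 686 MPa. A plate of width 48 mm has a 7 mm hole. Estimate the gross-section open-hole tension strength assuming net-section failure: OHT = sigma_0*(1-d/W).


OHT = sigma_0*(1-d/W) = 686*(1-7/48) = 586.0 MPa

586.0 MPa


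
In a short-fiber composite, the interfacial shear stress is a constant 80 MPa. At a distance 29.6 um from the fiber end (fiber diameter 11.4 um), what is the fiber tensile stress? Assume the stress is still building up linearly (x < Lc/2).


Force balance: sigma_f * (pi*d^2/4) = tau * (pi*d) * x  ->  sigma_f = 4 * tau * x / d
sigma_f = 4 * 80 * 29.6 / 11.4 = 830.9 MPa

830.9 MPa


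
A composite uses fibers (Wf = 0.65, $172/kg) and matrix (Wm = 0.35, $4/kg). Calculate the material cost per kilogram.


Cost = cost_f*Wf + cost_m*Wm = 172*0.65 + 4*0.35 = $113.2/kg

$113.2/kg


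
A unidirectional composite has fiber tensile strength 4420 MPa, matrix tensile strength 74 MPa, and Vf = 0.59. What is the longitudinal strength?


sigma_1 = sigma_f*Vf + sigma_m*(1-Vf) = 4420*0.59 + 74*0.41 = 2638.1 MPa

2638.1 MPa


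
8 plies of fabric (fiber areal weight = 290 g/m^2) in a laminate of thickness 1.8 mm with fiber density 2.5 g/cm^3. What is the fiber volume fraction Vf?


Vf = n * FAW / (rho_f * h * 1000) = 8 * 290 / (2.5 * 1.8 * 1000) = 0.5156

0.5156


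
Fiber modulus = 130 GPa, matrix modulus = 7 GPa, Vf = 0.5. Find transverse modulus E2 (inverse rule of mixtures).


1/E2 = Vf/Ef + (1-Vf)/Em = 0.5/130 + 0.5/7
E2 = 13.28 GPa

13.28 GPa


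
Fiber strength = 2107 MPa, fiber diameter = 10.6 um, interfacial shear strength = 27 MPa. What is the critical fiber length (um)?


Lc = sigma_f * d / (2 * tau_i) = 2107 * 10.6 / (2 * 27) = 413.6 um

413.6 um


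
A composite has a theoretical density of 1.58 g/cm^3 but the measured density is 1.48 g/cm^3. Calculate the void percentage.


Void% = (rho_theo - rho_actual)/rho_theo * 100 = (1.58 - 1.48)/1.58 * 100 = 6.33%

6.33%


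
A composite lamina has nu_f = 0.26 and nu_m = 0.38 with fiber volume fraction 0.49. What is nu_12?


nu_12 = nu_f*Vf + nu_m*(1-Vf) = 0.26*0.49 + 0.38*0.51 = 0.3212

0.3212


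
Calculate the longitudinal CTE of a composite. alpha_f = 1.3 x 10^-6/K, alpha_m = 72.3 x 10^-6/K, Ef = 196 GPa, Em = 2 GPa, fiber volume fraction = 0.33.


E1 = Ef*Vf + Em*(1-Vf) = 66.02
alpha_1 = (alpha_f*Ef*Vf + alpha_m*Em*(1-Vf))/E1 = 2.74 x 10^-6/K

2.74 x 10^-6/K


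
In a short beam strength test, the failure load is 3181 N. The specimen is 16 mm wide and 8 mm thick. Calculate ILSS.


ILSS = 3F/(4bh) = 3*3181/(4*16*8) = 18.64 MPa

18.64 MPa


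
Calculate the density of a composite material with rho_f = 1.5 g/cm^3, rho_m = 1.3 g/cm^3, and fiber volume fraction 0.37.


rho_c = rho_f*Vf + rho_m*(1-Vf) = 1.5*0.37 + 1.3*0.63 = 1.374 g/cm^3

1.374 g/cm^3


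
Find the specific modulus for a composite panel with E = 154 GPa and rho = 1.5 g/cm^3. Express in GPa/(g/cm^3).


Specific stiffness = E/rho = 154/1.5 = 102.7 GPa/(g/cm^3)

102.7 GPa/(g/cm^3)


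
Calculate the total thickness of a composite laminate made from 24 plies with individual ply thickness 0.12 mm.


h = n * t_ply = 24 * 0.12 = 2.88 mm

2.88 mm


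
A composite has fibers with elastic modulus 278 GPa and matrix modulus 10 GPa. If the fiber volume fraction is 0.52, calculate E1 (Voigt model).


E1 = Ef*Vf + Em*(1-Vf) = 278*0.52 + 10*0.48 = 149.36 GPa

149.36 GPa


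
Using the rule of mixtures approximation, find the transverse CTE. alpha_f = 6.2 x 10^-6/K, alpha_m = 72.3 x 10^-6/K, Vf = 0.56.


alpha_2 = alpha_f*Vf + alpha_m*(1-Vf) = 6.2*0.56 + 72.3*0.44 = 35.3 x 10^-6/K

35.3 x 10^-6/K


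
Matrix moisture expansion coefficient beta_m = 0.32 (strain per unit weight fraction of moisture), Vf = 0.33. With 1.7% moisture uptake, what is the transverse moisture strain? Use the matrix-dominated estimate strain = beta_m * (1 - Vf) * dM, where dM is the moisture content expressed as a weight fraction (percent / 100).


dM = 1.7/100 = 0.017
strain = beta_m * (1-Vf) * dM = 0.32 * 0.67 * 0.017 = 0.0036448

0.0036448


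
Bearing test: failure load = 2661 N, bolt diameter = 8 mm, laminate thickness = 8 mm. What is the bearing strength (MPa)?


sigma_br = F/(d*h) = 2661/(8*8) = 41.6 MPa

41.6 MPa


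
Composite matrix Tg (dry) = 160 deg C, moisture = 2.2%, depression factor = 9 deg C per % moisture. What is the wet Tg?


Tg_wet = Tg_dry - k*moisture = 160 - 9*2.2 = 140.2 deg C

140.2 deg C


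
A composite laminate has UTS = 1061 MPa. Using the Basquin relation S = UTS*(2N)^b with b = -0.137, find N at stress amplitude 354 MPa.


N = 0.5 * (S/UTS)^(1/b) = 0.5 * (354/1061)^(1/-0.137) = 1508.7613 cycles

1508.7613 cycles


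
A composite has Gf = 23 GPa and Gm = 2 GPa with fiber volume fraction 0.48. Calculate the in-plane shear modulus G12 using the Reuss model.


1/G12 = Vf/Gf + (1-Vf)/Gm = 0.48/23 + 0.52/2
G12 = 3.56 GPa

3.56 GPa


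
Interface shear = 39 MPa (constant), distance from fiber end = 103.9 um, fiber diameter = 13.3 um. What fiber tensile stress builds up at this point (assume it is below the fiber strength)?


Force balance: sigma_f * (pi*d^2/4) = tau * (pi*d) * x  ->  sigma_f = 4 * tau * x / d
sigma_f = 4 * 39 * 103.9 / 13.3 = 1218.7 MPa

1218.7 MPa


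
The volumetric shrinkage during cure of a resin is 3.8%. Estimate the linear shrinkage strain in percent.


Linear shrinkage ≈ vol_shrink/3 = 3.8/3 = 1.267%

1.267%


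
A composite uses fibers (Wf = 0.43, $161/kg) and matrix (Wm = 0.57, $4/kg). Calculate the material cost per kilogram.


Cost = cost_f*Wf + cost_m*Wm = 161*0.43 + 4*0.57 = $71.51/kg

$71.51/kg


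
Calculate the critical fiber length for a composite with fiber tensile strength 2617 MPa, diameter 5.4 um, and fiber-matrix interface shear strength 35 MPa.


Lc = sigma_f * d / (2 * tau_i) = 2617 * 5.4 / (2 * 35) = 201.9 um

201.9 um


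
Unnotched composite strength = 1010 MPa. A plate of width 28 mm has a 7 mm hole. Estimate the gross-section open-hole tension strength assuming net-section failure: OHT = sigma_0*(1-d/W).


OHT = sigma_0*(1-d/W) = 1010*(1-7/28) = 757.5 MPa

757.5 MPa


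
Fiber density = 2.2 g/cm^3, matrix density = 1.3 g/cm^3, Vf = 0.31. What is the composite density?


rho_c = rho_f*Vf + rho_m*(1-Vf) = 2.2*0.31 + 1.3*0.69 = 1.579 g/cm^3

1.579 g/cm^3


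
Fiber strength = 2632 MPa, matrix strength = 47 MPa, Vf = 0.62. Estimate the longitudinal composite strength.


sigma_1 = sigma_f*Vf + sigma_m*(1-Vf) = 2632*0.62 + 47*0.38 = 1649.7 MPa

1649.7 MPa


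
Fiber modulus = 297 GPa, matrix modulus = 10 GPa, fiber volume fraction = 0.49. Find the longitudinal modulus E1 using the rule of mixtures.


E1 = Ef*Vf + Em*(1-Vf) = 297*0.49 + 10*0.51 = 150.63 GPa

150.63 GPa


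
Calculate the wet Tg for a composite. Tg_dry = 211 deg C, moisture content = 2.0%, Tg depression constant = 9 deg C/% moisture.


Tg_wet = Tg_dry - k*moisture = 211 - 9*2.0 = 193.0 deg C

193.0 deg C


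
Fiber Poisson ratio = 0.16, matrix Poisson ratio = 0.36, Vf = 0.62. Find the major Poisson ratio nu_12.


nu_12 = nu_f*Vf + nu_m*(1-Vf) = 0.16*0.62 + 0.36*0.38 = 0.236

0.236


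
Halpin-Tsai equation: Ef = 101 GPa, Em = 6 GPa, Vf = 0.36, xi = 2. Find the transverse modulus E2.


eta = (Ef/Em - 1)/(Ef/Em + xi) = (16.8333 - 1)/(16.8333 + 2) = 0.8407
E2 = Em*(1+xi*eta*Vf)/(1-eta*Vf) = 13.81 GPa

13.81 GPa


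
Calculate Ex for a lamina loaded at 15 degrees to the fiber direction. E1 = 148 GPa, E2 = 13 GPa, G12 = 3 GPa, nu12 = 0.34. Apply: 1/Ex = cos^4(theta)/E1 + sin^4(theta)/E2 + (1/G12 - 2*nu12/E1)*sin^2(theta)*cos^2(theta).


cos^4(15) = 0.870513, sin^4(15) = 0.004487, sin^2(15)*cos^2(15) = 0.0625
1/G12 - 2*nu12/E1 = 1/3 - 2*0.34/148 = 0.328739 GPa^-1
1/Ex = 0.870513/148 + 0.004487/13 + 0.328739*0.0625 = 0.0267732 GPa^-1
Ex = 37.35 GPa

37.35 GPa


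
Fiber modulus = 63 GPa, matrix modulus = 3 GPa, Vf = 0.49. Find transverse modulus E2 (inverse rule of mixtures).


1/E2 = Vf/Ef + (1-Vf)/Em = 0.49/63 + 0.51/3
E2 = 5.63 GPa

5.63 GPa


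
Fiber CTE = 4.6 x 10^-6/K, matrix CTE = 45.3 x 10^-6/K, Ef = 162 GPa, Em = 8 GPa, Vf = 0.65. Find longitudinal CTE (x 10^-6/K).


E1 = Ef*Vf + Em*(1-Vf) = 108.1
alpha_1 = (alpha_f*Ef*Vf + alpha_m*Em*(1-Vf))/E1 = 5.65 x 10^-6/K

5.65 x 10^-6/K


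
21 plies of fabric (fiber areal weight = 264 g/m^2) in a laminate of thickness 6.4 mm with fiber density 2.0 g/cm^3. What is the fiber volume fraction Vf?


Vf = n * FAW / (rho_f * h * 1000) = 21 * 264 / (2.0 * 6.4 * 1000) = 0.4331

0.4331


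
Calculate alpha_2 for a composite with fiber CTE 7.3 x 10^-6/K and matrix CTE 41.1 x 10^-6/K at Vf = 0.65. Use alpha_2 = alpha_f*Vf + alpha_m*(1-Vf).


alpha_2 = alpha_f*Vf + alpha_m*(1-Vf) = 7.3*0.65 + 41.1*0.35 = 19.1 x 10^-6/K

19.1 x 10^-6/K


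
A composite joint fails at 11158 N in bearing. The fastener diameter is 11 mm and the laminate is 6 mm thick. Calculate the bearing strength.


sigma_br = F/(d*h) = 11158/(11*6) = 169.1 MPa

169.1 MPa


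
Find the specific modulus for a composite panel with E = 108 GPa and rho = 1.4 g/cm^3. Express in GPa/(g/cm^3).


Specific stiffness = E/rho = 108/1.4 = 77.1 GPa/(g/cm^3)

77.1 GPa/(g/cm^3)


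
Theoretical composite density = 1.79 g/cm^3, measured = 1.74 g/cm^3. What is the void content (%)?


Void% = (rho_theo - rho_actual)/rho_theo * 100 = (1.79 - 1.74)/1.79 * 100 = 2.79%

2.79%


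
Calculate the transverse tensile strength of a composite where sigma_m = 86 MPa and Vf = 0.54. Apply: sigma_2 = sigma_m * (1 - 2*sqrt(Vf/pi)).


factor = 1 - 2*sqrt(0.54/pi) = 0.1708
sigma_2 = 86 * 0.1708 = 14.69 MPa

14.69 MPa


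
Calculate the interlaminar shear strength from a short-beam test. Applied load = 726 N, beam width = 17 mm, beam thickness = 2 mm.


ILSS = 3F/(4bh) = 3*726/(4*17*2) = 16.01 MPa

16.01 MPa


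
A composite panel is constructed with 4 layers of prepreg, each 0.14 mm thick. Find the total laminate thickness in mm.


h = n * t_ply = 4 * 0.14 = 0.56 mm

0.56 mm


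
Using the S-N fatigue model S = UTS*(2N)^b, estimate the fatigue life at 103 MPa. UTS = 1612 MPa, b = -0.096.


N = 0.5 * (S/UTS)^(1/b) = 0.5 * (103/1612)^(1/-0.096) = 1.3867e+12 cycles

1.3867e+12 cycles


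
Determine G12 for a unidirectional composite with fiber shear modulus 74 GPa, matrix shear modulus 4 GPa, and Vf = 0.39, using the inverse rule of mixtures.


1/G12 = Vf/Gf + (1-Vf)/Gm = 0.39/74 + 0.61/4
G12 = 6.34 GPa

6.34 GPa


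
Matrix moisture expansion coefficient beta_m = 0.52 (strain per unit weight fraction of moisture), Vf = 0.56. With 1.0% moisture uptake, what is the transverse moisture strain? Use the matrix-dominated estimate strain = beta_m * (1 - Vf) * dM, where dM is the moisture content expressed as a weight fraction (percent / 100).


dM = 1.0/100 = 0.01
strain = beta_m * (1-Vf) * dM = 0.52 * 0.44 * 0.01 = 0.002288

0.002288


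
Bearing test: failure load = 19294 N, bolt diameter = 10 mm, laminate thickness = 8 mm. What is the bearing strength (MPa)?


sigma_br = F/(d*h) = 19294/(10*8) = 241.2 MPa

241.2 MPa


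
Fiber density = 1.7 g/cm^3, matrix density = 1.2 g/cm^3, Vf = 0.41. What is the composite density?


rho_c = rho_f*Vf + rho_m*(1-Vf) = 1.7*0.41 + 1.2*0.59 = 1.405 g/cm^3

1.405 g/cm^3
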